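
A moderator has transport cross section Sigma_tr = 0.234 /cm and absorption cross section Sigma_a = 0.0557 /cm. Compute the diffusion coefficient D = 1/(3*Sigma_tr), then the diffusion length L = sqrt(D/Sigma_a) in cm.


D = 1 / (3 * Sigma_tr) = 1 / (3 * 0.234) = 1.424501 cm
L = sqrt(D / Sigma_a)
L = sqrt(1.424501 / 0.0557)
L = 5.0571 cm

5.0571


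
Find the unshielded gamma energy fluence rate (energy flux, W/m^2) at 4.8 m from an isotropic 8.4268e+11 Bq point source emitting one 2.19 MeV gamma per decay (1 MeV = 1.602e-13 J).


psi = A * E * 1.602e-13 / (4*pi*r^2)
psi = 8.4268e+11 * 2.19 * 1.602e-13 / (4*pi*4.8^2)
psi = 0.0010211 W/m^2

0.0010211


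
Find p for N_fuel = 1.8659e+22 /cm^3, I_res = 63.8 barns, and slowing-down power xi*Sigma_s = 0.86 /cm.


p = exp(-N * I * 1e-24 / (xi*Sigma_s))
p = exp(-1.8659e+22 * 63.8 * 1e-24 / 0.86)
p = 0.25051

0.25051


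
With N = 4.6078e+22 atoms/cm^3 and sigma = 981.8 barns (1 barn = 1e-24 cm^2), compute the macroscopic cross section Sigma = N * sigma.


Sigma = N * sigma_barns * 1e-24
Sigma = 4.6078e+22 * 981.8 * 1e-24
Sigma = 45.239 /cm

45.239


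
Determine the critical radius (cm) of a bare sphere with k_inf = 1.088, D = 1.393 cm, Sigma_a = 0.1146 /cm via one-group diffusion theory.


L^2 = D / Sigma_a = 1.393 / 0.1146 = 12.15532 cm^2
B_m^2 = (k_inf - 1) / L^2 = (1.088 - 1) / 12.15532 = 0.007239628 /cm^2
For a bare sphere: B_g = pi/R, so R_c = pi / sqrt(B_m^2)
R_c = pi / sqrt(0.007239628) = 36.923 cm

36.923


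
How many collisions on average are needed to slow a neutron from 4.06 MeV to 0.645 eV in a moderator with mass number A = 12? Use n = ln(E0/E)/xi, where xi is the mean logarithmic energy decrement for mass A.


xi = 1 + (A-1)^2/(2A)*ln((A-1)/(A+1)) = 0.1577690 (for A = 12)
n = ln(E0/E) / xi
n = ln(4.06e6 / 0.645) / 0.1577690
n = ln(6.294574e+06) / 0.1577690 = 99.229

99.229


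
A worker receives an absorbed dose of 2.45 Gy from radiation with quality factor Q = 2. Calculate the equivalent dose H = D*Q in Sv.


H = D * Q
H = 2.45 * 2
H = 4.9000 Sv

4.9000


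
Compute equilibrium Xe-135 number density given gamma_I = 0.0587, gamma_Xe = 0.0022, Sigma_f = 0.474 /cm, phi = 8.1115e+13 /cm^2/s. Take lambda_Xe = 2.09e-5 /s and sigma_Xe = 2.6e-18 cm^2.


Xe_eq = (gamma_I + gamma_Xe) * Sigma_f * phi / (lambda_Xe + sigma_Xe * phi)
Numerator = (0.0587 + 0.0022) * 0.474 * 8.1115e+13 = 2.341514e+12
Denominator = 2.09e-5 + 2.6e-18 * 8.1115e+13 = 2.317990e-04
Xe_eq = 2.341514e+12 / 2.317990e-04 = 1.0101e+16 /cm^3

1.0101e+16


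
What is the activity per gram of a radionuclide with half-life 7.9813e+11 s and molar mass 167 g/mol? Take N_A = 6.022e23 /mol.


lambda = ln(2) / t_half = ln(2) / 7.9813e+11 = 8.684640e-13 /s
SA = lambda * N_A / M
SA = 8.684640e-13 * 6.022e23 / 167
SA = 3.1317e+09 Bq/g

3.1317e+09


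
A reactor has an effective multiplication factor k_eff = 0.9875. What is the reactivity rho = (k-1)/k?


rho = (k_eff - 1) / k_eff
rho = (0.9875 - 1) / 0.9875
rho = -0.012658

-0.012658


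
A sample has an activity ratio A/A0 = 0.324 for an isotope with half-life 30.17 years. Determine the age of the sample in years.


lambda = ln(2) / t_half = ln(2) / 30.17 = 0.02297472 /yr
t = -ln(A/A0) / lambda
t = -ln(0.324) / 0.02297472
t = 49.054 yr

49.054


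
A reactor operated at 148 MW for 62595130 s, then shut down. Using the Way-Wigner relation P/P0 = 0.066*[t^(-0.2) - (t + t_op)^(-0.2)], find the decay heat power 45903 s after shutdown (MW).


P/P0 = 0.066 * [t^(-0.2) - (t + t_op)^(-0.2)]
P/P0 = 0.066 * [45903^(-0.2) - (45903 + 62595130)^(-0.2)]
P/P0 = 0.066 * [0.1168508 - 0.02758216] = 0.005891730
P = 148 * 0.005891730 = 0.87198 MW

0.87198


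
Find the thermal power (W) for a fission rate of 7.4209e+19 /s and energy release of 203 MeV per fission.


P = fission_rate * E_MeV * 1.602e-13
P = 7.4209e+19 * 203 * 1.602e-13
P = 2.4133e+09 W

2.4133e+09


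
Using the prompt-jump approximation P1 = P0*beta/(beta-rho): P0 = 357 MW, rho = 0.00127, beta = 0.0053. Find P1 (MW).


P1/P0 = beta / (beta - rho)
P1/P0 = 0.0053 / (0.0053 - 0.00127) = 1.315136
P1 = 357 * 1.315136 = 469.50 MW

469.50


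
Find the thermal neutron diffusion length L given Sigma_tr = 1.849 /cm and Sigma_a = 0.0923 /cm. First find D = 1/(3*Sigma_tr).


D = 1 / (3 * Sigma_tr) = 1 / (3 * 1.849) = 0.1802776 cm
L = sqrt(D / Sigma_a)
L = sqrt(0.1802776 / 0.0923)
L = 1.3976 cm

1.3976


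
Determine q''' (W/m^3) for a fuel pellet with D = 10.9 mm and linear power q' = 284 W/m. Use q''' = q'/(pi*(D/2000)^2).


r = D / 2 / 1000 = 10.9 / 2 / 1000 = 0.00545 m
q''' = q' / (pi * r^2)
q''' = 284 / (pi * 0.00545^2)
q''' = 3.0435e+06 W/m^3

3.0435e+06


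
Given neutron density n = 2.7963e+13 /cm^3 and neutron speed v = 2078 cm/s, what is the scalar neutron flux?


phi = n * v
phi = 2.7963e+13 * 2078
phi = 5.8107e+16 /cm^2/s

5.8107e+16


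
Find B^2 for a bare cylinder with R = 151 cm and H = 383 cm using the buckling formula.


B^2 = (2.405/R)^2 + (pi/H)^2
B^2 = (2.405/151)^2 + (pi/383)^2
B^2 = 3.2096e-04 /cm^2

3.2096e-04


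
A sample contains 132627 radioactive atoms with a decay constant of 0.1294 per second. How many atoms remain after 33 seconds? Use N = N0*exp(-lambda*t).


N = N0 * exp(-lambda * t)
N = 132627 * exp(-0.1294 * 33)
N = 1854.0

1854.0


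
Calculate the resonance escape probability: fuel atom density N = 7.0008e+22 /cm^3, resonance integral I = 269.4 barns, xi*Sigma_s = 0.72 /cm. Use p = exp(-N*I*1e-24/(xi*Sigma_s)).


p = exp(-N * I * 1e-24 / (xi*Sigma_s))
p = exp(-7.0008e+22 * 269.4 * 1e-24 / 0.72)
p = 4.2054e-12

4.2054e-12


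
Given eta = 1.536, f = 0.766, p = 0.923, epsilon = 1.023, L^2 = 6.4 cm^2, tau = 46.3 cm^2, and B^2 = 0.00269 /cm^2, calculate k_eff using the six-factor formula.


k_inf = eta*f*p*eps = 1.536*0.766*0.923*1.023 = 1.110957
P_TNL = 1/(1 + L^2*B^2) = 1/(1 + 6.4*0.00269) = 0.9830754
P_FNL = exp(-B^2*tau) = exp(-0.00269*46.3) = 0.8828968
k_eff = k_inf * P_TNL * P_FNL = 1.110957 * 0.9830754 * 0.8828968
k_eff = 0.96426

0.96426


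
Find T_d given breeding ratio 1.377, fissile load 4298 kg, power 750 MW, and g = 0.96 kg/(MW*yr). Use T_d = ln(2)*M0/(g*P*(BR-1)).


Breeding gain G = BR - 1 = 1.377 - 1 = 0.377
Fissile production rate = g * P * G = 0.96 * 750 * 0.377 = 271.44 kg/yr
T_d = ln(2) * M0 / (g * P * G)
T_d = ln(2) * 4298 / 271.44 = 10.975 yr

10.975


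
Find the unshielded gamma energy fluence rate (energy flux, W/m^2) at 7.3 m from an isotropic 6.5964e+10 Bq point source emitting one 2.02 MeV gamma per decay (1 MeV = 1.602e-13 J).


psi = A * E * 1.602e-13 / (4*pi*r^2)
psi = 6.5964e+10 * 2.02 * 1.602e-13 / (4*pi*7.3^2)
psi = 3.1876e-05 W/m^2

3.1876e-05


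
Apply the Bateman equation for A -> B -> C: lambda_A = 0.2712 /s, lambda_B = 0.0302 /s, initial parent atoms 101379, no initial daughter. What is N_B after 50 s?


N_B(t) = lambda_A * N_A0 / (lambda_B - lambda_A) * [exp(-lambda_A*t) - exp(-lambda_B*t)]
exp(-0.2712*50) = 1.291121e-06; exp(-0.0302*50) = 0.2209100
N_B = 0.2712 * 101379 / (0.0302 - 0.2712) * (1.291121e-06 - 0.2209100)
N_B = 25202

25202


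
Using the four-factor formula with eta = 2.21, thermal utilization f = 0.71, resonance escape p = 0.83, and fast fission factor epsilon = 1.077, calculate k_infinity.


k_inf = eta * f * p * epsilon
k_inf = 2.21 * 0.71 * 0.83 * 1.077
k_inf = 1.4026

1.4026


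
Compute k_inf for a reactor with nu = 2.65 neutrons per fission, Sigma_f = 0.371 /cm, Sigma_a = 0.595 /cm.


k_inf = nu * Sigma_f / Sigma_a
k_inf = 2.65 * 0.371 / 0.595
k_inf = 1.6524

1.6524


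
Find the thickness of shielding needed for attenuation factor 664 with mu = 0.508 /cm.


x = ln(factor) / mu
x = ln(664) / 0.508
x = 12.792 cm

12.792


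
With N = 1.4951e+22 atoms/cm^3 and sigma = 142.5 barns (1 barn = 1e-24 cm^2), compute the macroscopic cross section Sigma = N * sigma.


Sigma = N * sigma_barns * 1e-24
Sigma = 1.4951e+22 * 142.5 * 1e-24
Sigma = 2.1305 /cm

2.1305


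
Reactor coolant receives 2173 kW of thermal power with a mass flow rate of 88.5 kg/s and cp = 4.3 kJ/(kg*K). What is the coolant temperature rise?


dT = Q / (m_dot * cp)
dT = 2173 / (88.5 * 4.3)
dT = 5.7102 C

5.7102


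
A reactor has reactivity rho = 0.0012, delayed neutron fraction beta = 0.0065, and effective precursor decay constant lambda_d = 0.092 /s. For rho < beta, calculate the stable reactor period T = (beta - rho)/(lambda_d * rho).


T = (beta - rho) / (lambda_d * rho)
T = (0.0065 - 0.0012) / (0.092 * 0.0012)
T = 48.007 s

48.007


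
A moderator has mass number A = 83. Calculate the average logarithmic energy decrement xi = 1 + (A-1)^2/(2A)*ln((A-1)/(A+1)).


xi = 1 + (A-1)^2/(2A) * ln((A-1)/(A+1))
xi = 1 + (83-1)^2/(2*83) * ln((83-1)/(83 +1))
xi = 0.023904

0.023904


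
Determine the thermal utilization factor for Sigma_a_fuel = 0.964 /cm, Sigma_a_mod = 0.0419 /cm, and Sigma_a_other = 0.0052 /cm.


f = Sigma_a_fuel / (Sigma_a_fuel + Sigma_a_mod + Sigma_a_other)
f = 0.964 / (0.964 + 0.0419 + 0.0052)
f = 0.95342

0.95342


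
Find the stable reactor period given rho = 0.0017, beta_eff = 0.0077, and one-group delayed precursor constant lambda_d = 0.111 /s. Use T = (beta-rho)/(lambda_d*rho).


T = (beta - rho) / (lambda_d * rho)
T = (0.0077 - 0.0017) / (0.111 * 0.0017)
T = 31.797 s

31.797


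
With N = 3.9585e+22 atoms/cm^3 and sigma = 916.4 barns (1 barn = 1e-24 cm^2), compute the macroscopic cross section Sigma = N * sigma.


Sigma = N * sigma_barns * 1e-24
Sigma = 3.9585e+22 * 916.4 * 1e-24
Sigma = 36.276 /cm

36.276


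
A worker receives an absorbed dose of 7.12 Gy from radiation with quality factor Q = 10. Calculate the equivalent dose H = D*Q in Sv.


H = D * Q
H = 7.12 * 10
H = 71.200 Sv

71.200


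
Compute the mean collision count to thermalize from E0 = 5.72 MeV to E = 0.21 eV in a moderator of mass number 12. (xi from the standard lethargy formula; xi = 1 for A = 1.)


xi = 1 + (A-1)^2/(2A)*ln((A-1)/(A+1)) = 0.1577690 (for A = 12)
n = ln(E0/E) / xi
n = ln(5.72e6 / 0.21) / 0.1577690
n = ln(2.723810e+07) / 0.1577690 = 108.51

108.51


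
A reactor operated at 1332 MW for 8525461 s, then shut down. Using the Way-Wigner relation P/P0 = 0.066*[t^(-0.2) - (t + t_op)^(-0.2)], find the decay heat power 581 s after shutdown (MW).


P/P0 = 0.066 * [t^(-0.2) - (t + t_op)^(-0.2)]
P/P0 = 0.066 * [581^(-0.2) - (581 + 8525461)^(-0.2)]
P/P0 = 0.066 * [0.2800043 - 0.04110082] = 0.01576763
P = 1332 * 0.01576763 = 21.002 MW

21.002


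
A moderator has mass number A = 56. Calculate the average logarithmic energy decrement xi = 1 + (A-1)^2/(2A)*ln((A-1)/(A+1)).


xi = 1 + (A-1)^2/(2A) * ln((A-1)/(A+1))
xi = 1 + (56-1)^2/(2*56) * ln((56-1)/(56 +1))
xi = 0.035293

0.035293


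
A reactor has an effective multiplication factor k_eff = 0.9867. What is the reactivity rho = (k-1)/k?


rho = (k_eff - 1) / k_eff
rho = (0.9867 - 1) / 0.9867
rho = -0.013479

-0.013479


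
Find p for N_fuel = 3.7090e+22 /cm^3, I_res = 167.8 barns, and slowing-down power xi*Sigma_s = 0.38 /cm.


p = exp(-N * I * 1e-24 / (xi*Sigma_s))
p = exp(-3.7090e+22 * 167.8 * 1e-24 / 0.38)
p = 7.7100e-08

7.7100e-08


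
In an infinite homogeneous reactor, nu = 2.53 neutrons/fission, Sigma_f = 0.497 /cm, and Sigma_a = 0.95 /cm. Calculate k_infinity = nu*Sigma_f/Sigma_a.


k_inf = nu * Sigma_f / Sigma_a
k_inf = 2.53 * 0.497 / 0.95
k_inf = 1.3236

1.3236


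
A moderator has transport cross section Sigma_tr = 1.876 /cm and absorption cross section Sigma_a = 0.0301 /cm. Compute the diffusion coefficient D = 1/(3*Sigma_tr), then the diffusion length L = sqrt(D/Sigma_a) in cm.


D = 1 / (3 * Sigma_tr) = 1 / (3 * 1.876) = 0.1776830 cm
L = sqrt(D / Sigma_a)
L = sqrt(0.1776830 / 0.0301)
L = 2.4296 cm

2.4296


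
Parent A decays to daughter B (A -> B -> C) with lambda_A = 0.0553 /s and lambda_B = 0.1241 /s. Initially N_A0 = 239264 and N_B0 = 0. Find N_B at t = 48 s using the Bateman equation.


N_B(t) = lambda_A * N_A0 / (lambda_B - lambda_A) * [exp(-lambda_A*t) - exp(-lambda_B*t)]
exp(-0.0553*48) = 0.07034103; exp(-0.1241*48) = 0.002588181
N_B = 0.0553 * 239264 / (0.1241 - 0.0553) * (0.07034103 - 0.002588181)
N_B = 13030

13030


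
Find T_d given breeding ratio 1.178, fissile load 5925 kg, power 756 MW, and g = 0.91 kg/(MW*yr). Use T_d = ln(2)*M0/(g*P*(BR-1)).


Breeding gain G = BR - 1 = 1.178 - 1 = 0.178
Fissile production rate = g * P * G = 0.91 * 756 * 0.178 = 122.45688 kg/yr
T_d = ln(2) * M0 / (g * P * G)
T_d = ln(2) * 5925 / 122.45688 = 33.537 yr

33.537


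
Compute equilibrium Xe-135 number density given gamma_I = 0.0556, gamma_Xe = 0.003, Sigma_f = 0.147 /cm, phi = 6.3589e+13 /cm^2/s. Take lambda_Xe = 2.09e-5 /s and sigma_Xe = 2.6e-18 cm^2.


Xe_eq = (gamma_I + gamma_Xe) * Sigma_f * phi / (lambda_Xe + sigma_Xe * phi)
Numerator = (0.0556 + 0.003) * 0.147 * 6.3589e+13 = 5.477684e+11
Denominator = 2.09e-5 + 2.6e-18 * 6.3589e+13 = 1.862314e-04
Xe_eq = 5.477684e+11 / 1.862314e-04 = 2.9413e+15 /cm^3

2.9413e+15


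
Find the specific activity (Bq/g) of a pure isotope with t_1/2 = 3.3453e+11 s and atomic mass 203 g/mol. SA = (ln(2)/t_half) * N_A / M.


lambda = ln(2) / t_half = ln(2) / 3.3453e+11 = 2.072003e-12 /s
SA = lambda * N_A / M
SA = 2.072003e-12 * 6.022e23 / 203
SA = 6.1466e+09 Bq/g

6.1466e+09


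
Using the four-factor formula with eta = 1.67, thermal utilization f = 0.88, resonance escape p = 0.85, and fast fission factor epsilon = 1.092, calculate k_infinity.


k_inf = eta * f * p * epsilon
k_inf = 1.67 * 0.88 * 0.85 * 1.092
k_inf = 1.3641

1.3641


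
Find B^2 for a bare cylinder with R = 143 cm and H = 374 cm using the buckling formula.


B^2 = (2.405/R)^2 + (pi/H)^2
B^2 = (2.405/143)^2 + (pi/374)^2
B^2 = 3.5341e-04 /cm^2

3.5341e-04


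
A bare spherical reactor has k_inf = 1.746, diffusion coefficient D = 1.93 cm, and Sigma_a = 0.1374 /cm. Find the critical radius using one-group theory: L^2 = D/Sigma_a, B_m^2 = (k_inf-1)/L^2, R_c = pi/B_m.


L^2 = D / Sigma_a = 1.93 / 0.1374 = 14.04658 cm^2
B_m^2 = (k_inf - 1) / L^2 = (1.746 - 1) / 14.04658 = 0.05310901 /cm^2
For a bare sphere: B_g = pi/R, so R_c = pi / sqrt(B_m^2)
R_c = pi / sqrt(0.05310901) = 13.632 cm

13.632


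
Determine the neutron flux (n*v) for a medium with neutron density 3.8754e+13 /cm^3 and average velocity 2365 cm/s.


phi = n * v
phi = 3.8754e+13 * 2365
phi = 9.1653e+16 /cm^2/s

9.1653e+16


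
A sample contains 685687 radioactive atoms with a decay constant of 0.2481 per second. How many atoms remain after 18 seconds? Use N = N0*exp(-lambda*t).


N = N0 * exp(-lambda * t)
N = 685687 * exp(-0.2481 * 18)
N = 7882.3

7882.3


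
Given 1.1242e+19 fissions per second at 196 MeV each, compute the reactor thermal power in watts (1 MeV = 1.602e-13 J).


P = fission_rate * E_MeV * 1.602e-13
P = 1.1242e+19 * 196 * 1.602e-13
P = 3.5299e+08 W

3.5299e+08


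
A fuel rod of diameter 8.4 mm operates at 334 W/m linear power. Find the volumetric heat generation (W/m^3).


r = D / 2 / 1000 = 8.4 / 2 / 1000 = 0.0042 m
q''' = q' / (pi * r^2)
q''' = 334 / (pi * 0.0042^2)
q''' = 6.0270e+06 W/m^3

6.0270e+06


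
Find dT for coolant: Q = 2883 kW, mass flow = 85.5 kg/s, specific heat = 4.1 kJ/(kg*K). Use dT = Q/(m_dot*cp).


dT = Q / (m_dot * cp)
dT = 2883 / (85.5 * 4.1)
dT = 8.2242 C

8.2242


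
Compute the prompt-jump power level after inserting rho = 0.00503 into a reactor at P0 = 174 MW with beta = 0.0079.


P1/P0 = beta / (beta - rho)
P1/P0 = 0.0079 / (0.0079 - 0.00503) = 2.752613
P1 = 174 * 2.752613 = 478.95 MW

478.95


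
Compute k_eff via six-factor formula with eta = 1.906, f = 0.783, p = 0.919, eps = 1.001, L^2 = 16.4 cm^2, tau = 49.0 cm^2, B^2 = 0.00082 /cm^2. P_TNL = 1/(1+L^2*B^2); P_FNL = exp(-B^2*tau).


k_inf = eta*f*p*eps = 1.906*0.783*0.919*1.001 = 1.372885
P_TNL = 1/(1 + L^2*B^2) = 1/(1 + 16.4*0.00082) = 0.9867304
P_FNL = exp(-B^2*tau) = exp(-0.00082*49.0) = 0.9606165
k_eff = k_inf * P_TNL * P_FNL = 1.372885 * 0.9867304 * 0.9606165
k_eff = 1.3013

1.3013


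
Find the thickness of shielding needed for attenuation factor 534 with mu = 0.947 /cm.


x = ln(factor) / mu
x = ln(534) / 0.947
x = 6.6319 cm

6.6319


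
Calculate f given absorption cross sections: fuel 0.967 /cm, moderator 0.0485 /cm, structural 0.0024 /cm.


f = Sigma_a_fuel / (Sigma_a_fuel + Sigma_a_mod + Sigma_a_other)
f = 0.967 / (0.967 + 0.0485 + 0.0024)
f = 0.95000

0.95000


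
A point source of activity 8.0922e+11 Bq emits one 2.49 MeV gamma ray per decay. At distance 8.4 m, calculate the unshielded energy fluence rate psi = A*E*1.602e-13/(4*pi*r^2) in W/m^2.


psi = A * E * 1.602e-13 / (4*pi*r^2)
psi = 8.0922e+11 * 2.49 * 1.602e-13 / (4*pi*8.4^2)
psi = 3.6405e-04 W/m^2

3.6405e-04


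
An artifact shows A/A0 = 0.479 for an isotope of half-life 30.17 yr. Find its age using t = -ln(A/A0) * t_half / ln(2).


lambda = ln(2) / t_half = ln(2) / 30.17 = 0.02297472 /yr
t = -ln(A/A0) / lambda
t = -ln(0.479) / 0.02297472
t = 32.038 yr

32.038


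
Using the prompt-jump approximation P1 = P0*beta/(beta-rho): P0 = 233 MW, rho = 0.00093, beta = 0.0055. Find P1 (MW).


P1/P0 = beta / (beta - rho)
P1/P0 = 0.0055 / (0.0055 - 0.00093) = 1.203501
P1 = 233 * 1.203501 = 280.42 MW

280.42


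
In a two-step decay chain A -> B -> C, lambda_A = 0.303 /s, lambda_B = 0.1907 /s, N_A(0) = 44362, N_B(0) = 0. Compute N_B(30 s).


N_B(t) = lambda_A * N_A0 / (lambda_B - lambda_A) * [exp(-lambda_A*t) - exp(-lambda_B*t)]
exp(-0.303*30) = 1.127881e-04; exp(-0.1907*30) = 0.003276433
N_B = 0.303 * 44362 / (0.1907 - 0.303) * (1.127881e-04 - 0.003276433)
N_B = 378.67

378.67


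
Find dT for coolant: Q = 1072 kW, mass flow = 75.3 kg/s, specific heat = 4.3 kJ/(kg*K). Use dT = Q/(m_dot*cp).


dT = Q / (m_dot * cp)
dT = 1072 / (75.3 * 4.3)
dT = 3.3108 C

3.3108


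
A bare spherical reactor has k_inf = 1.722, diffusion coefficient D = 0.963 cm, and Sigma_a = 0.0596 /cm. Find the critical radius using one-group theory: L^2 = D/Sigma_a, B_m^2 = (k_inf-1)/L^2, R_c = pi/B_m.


L^2 = D / Sigma_a = 0.963 / 0.0596 = 16.15772 cm^2
B_m^2 = (k_inf - 1) / L^2 = (1.722 - 1) / 16.15772 = 0.04468452 /cm^2
For a bare sphere: B_g = pi/R, so R_c = pi / sqrt(B_m^2)
R_c = pi / sqrt(0.04468452) = 14.862 cm

14.862


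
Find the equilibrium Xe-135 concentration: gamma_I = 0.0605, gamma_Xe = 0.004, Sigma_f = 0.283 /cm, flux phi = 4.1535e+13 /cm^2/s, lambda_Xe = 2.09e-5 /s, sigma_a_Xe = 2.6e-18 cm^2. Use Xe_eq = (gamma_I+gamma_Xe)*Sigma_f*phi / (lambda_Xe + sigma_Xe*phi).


Xe_eq = (gamma_I + gamma_Xe) * Sigma_f * phi / (lambda_Xe + sigma_Xe * phi)
Numerator = (0.0605 + 0.004) * 0.283 * 4.1535e+13 = 7.581591e+11
Denominator = 2.09e-5 + 2.6e-18 * 4.1535e+13 = 1.288910e-04
Xe_eq = 7.581591e+11 / 1.288910e-04 = 5.8822e+15 /cm^3

5.8822e+15


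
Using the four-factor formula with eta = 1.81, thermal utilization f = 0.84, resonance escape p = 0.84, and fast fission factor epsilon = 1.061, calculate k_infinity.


k_inf = eta * f * p * epsilon
k_inf = 1.81 * 0.84 * 0.84 * 1.061
k_inf = 1.3550

1.3550


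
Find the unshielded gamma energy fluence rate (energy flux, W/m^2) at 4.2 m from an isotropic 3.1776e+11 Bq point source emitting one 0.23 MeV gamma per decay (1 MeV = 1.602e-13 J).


psi = A * E * 1.602e-13 / (4*pi*r^2)
psi = 3.1776e+11 * 0.23 * 1.602e-13 / (4*pi*4.2^2)
psi = 5.2818e-05 W/m^2

5.2818e-05


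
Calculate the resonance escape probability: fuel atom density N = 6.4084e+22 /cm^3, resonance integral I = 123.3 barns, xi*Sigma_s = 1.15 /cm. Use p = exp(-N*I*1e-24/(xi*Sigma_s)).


p = exp(-N * I * 1e-24 / (xi*Sigma_s))
p = exp(-6.4084e+22 * 123.3 * 1e-24 / 1.15)
p = 0.0010375

0.0010375


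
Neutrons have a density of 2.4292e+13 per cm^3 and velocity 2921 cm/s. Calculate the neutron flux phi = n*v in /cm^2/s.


phi = n * v
phi = 2.4292e+13 * 2921
phi = 7.0957e+16 /cm^2/s

7.0957e+16


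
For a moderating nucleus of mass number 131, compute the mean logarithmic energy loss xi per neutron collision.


xi = 1 + (A-1)^2/(2A) * ln((A-1)/(A+1))
xi = 1 + (131-1)^2/(2*131) * ln((131-1)/(131 +1))
xi = 0.015190

0.015190


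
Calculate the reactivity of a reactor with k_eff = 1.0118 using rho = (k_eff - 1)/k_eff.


rho = (k_eff - 1) / k_eff
rho = (1.0118 - 1) / 1.0118
rho = 0.011662

0.011662


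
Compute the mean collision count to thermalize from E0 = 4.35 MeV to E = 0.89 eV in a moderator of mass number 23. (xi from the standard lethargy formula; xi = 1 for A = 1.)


xi = 1 + (A-1)^2/(2A)*ln((A-1)/(A+1)) = 0.08448899 (for A = 23)
n = ln(E0/E) / xi
n = ln(4.35e6 / 0.89) / 0.08448899
n = ln(4.887640e+06) / 0.08448899 = 182.30

182.30


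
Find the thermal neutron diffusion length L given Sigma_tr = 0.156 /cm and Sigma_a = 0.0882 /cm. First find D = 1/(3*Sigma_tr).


D = 1 / (3 * Sigma_tr) = 1 / (3 * 0.156) = 2.136752 cm
L = sqrt(D / Sigma_a)
L = sqrt(2.136752 / 0.0882)
L = 4.9220 cm

4.9220


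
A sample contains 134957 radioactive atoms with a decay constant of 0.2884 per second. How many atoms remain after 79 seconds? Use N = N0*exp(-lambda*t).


N = N0 * exp(-lambda * t)
N = 134957 * exp(-0.2884 * 79)
N = 1.7195e-05

1.7195e-05


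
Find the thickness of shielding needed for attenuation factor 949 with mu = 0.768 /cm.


x = ln(factor) / mu
x = ln(949) / 0.768
x = 8.9263 cm

8.9263


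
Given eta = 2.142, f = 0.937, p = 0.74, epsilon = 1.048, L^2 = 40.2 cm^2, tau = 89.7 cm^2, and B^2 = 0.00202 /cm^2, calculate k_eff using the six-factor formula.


k_inf = eta*f*p*eps = 2.142*0.937*0.74*1.048 = 1.556511
P_TNL = 1/(1 + L^2*B^2) = 1/(1 + 40.2*0.00202) = 0.9248948
P_FNL = exp(-B^2*tau) = exp(-0.00202*89.7) = 0.8342735
k_eff = k_inf * P_TNL * P_FNL = 1.556511 * 0.9248948 * 0.8342735
k_eff = 1.2010

1.2010


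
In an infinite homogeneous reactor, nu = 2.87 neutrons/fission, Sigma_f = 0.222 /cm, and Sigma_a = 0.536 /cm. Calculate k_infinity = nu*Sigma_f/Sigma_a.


k_inf = nu * Sigma_f / Sigma_a
k_inf = 2.87 * 0.222 / 0.536
k_inf = 1.1887

1.1887


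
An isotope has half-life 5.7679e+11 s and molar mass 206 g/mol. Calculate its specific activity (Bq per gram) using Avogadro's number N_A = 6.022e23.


lambda = ln(2) / t_half = ln(2) / 5.7679e+11 = 1.201732e-12 /s
SA = lambda * N_A / M
SA = 1.201732e-12 * 6.022e23 / 206
SA = 3.5130e+09 Bq/g

3.5130e+09


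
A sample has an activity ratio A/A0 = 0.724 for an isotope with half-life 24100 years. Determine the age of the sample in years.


lambda = ln(2) / t_half = ln(2) / 24100 = 2.876129e-05 /yr
t = -ln(A/A0) / lambda
t = -ln(0.724) / 2.876129e-05
t = 11229 yr

11229


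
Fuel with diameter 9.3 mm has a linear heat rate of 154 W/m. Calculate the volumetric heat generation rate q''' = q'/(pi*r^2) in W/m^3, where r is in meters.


r = D / 2 / 1000 = 9.3 / 2 / 1000 = 0.00465 m
q''' = q' / (pi * r^2)
q''' = 154 / (pi * 0.00465^2)
q''' = 2.2671e+06 W/m^3

2.2671e+06


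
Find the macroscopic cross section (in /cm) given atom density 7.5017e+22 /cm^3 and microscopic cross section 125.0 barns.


Sigma = N * sigma_barns * 1e-24
Sigma = 7.5017e+22 * 125.0 * 1e-24
Sigma = 9.3771 /cm

9.3771


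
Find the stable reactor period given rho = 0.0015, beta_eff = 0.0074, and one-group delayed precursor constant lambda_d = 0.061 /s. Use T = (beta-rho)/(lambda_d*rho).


T = (beta - rho) / (lambda_d * rho)
T = (0.0074 - 0.0015) / (0.061 * 0.0015)
T = 64.481 s

64.481


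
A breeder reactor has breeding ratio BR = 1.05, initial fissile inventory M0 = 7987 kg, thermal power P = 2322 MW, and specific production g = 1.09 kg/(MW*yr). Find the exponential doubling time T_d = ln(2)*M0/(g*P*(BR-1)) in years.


Breeding gain G = BR - 1 = 1.05 - 1 = 0.05
Fissile production rate = g * P * G = 1.09 * 2322 * 0.05 = 126.549 kg/yr
T_d = ln(2) * M0 / (g * P * G)
T_d = ln(2) * 7987 / 126.549 = 43.747 yr

43.747


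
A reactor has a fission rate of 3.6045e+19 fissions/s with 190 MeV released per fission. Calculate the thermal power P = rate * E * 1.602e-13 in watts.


P = fission_rate * E_MeV * 1.602e-13
P = 3.6045e+19 * 190 * 1.602e-13
P = 1.0971e+09 W

1.0971e+09


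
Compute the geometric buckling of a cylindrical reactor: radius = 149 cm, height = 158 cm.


B^2 = (2.405/R)^2 + (pi/H)^2
B^2 = (2.405/149)^2 + (pi/158)^2
B^2 = 6.5588e-04 /cm^2

6.5588e-04


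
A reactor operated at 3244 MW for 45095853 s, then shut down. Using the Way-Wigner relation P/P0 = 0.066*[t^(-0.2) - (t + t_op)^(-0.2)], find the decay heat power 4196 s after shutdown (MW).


P/P0 = 0.066 * [t^(-0.2) - (t + t_op)^(-0.2)]
P/P0 = 0.066 * [4196^(-0.2) - (4196 + 45095853)^(-0.2)]
P/P0 = 0.066 * [0.1885528 - 0.02945538] = 0.01050043
P = 3244 * 0.01050043 = 34.063 MW

34.063


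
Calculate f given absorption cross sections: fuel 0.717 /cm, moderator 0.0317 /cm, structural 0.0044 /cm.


f = Sigma_a_fuel / (Sigma_a_fuel + Sigma_a_mod + Sigma_a_other)
f = 0.717 / (0.717 + 0.0317 + 0.0044)
f = 0.95206

0.95206


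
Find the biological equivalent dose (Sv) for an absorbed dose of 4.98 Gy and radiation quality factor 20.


H = D * Q
H = 4.98 * 20
H = 99.600 Sv

99.600


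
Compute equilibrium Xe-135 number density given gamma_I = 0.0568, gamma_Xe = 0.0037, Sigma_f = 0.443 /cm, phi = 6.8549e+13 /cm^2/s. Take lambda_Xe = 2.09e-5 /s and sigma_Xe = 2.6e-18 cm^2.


Xe_eq = (gamma_I + gamma_Xe) * Sigma_f * phi / (lambda_Xe + sigma_Xe * phi)
Numerator = (0.0568 + 0.0037) * 0.443 * 6.8549e+13 = 1.837216e+12
Denominator = 2.09e-5 + 2.6e-18 * 6.8549e+13 = 1.991274e-04
Xe_eq = 1.837216e+12 / 1.991274e-04 = 9.2263e+15 /cm^3

9.2263e+15


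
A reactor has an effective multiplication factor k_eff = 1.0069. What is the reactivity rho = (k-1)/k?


rho = (k_eff - 1) / k_eff
rho = (1.0069 - 1) / 1.0069
rho = 0.0068527

0.0068527


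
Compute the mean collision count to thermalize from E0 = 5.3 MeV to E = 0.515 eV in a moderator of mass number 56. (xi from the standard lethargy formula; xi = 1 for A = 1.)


xi = 1 + (A-1)^2/(2A)*ln((A-1)/(A+1)) = 0.03529286 (for A = 56)
n = ln(E0/E) / xi
n = ln(5.3e6 / 0.515) / 0.03529286
n = ln(1.029126e+07) / 0.03529286 = 457.51

457.51


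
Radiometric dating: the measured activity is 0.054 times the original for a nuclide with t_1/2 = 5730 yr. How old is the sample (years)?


lambda = ln(2) / t_half = ln(2) / 5730 = 1.209681e-04 /yr
t = -ln(A/A0) / lambda
t = -ln(0.054) / 1.209681e-04
t = 24128 yr

24128


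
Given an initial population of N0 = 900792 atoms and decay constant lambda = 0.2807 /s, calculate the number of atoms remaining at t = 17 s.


N = N0 * exp(-lambda * t)
N = 900792 * exp(-0.2807 * 17)
N = 7624.6

7624.6


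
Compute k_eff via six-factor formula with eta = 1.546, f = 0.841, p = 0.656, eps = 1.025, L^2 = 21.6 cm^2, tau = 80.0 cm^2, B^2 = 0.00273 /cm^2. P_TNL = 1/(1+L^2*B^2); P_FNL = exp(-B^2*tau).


k_inf = eta*f*p*eps = 1.546*0.841*0.656*1.025 = 0.8742451
P_TNL = 1/(1 + L^2*B^2) = 1/(1 + 21.6*0.00273) = 0.9443156
P_FNL = exp(-B^2*tau) = exp(-0.00273*80.0) = 0.8038039
k_eff = k_inf * P_TNL * P_FNL = 0.8742451 * 0.9443156 * 0.8038039
k_eff = 0.66359

0.66359


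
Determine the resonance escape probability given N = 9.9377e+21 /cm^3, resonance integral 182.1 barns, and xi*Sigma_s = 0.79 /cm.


p = exp(-N * I * 1e-24 / (xi*Sigma_s))
p = exp(-9.9377e+21 * 182.1 * 1e-24 / 0.79)
p = 0.10120

0.10120


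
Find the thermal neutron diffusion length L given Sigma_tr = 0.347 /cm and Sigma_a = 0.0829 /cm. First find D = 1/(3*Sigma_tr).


D = 1 / (3 * Sigma_tr) = 1 / (3 * 0.347) = 0.9606148 cm
L = sqrt(D / Sigma_a)
L = sqrt(0.9606148 / 0.0829)
L = 3.4041 cm

3.4041


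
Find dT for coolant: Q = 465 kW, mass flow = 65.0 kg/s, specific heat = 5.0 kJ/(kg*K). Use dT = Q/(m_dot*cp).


dT = Q / (m_dot * cp)
dT = 465 / (65.0 * 5.0)
dT = 1.4308 C

1.4308


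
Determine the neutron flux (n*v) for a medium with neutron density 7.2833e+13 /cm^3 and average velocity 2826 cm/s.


phi = n * v
phi = 7.2833e+13 * 2826
phi = 2.0583e+17 /cm^2/s

2.0583e+17


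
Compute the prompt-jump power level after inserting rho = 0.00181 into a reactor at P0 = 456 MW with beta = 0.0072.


P1/P0 = beta / (beta - rho)
P1/P0 = 0.0072 / (0.0072 - 0.00181) = 1.335807
P1 = 456 * 1.335807 = 609.13 MW

609.13


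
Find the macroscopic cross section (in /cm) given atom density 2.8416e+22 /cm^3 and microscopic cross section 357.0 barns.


Sigma = N * sigma_barns * 1e-24
Sigma = 2.8416e+22 * 357.0 * 1e-24
Sigma = 10.145 /cm

10.145


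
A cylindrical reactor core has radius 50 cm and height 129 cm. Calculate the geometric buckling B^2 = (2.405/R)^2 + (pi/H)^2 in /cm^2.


B^2 = (2.405/R)^2 + (pi/H)^2
B^2 = (2.405/50)^2 + (pi/129)^2
B^2 = 0.0029067 /cm^2

0.0029067


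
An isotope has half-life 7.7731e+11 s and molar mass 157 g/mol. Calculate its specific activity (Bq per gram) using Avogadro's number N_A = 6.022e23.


lambda = ln(2) / t_half = ln(2) / 7.7731e+11 = 8.917255e-13 /s
SA = lambda * N_A / M
SA = 8.917255e-13 * 6.022e23 / 157
SA = 3.4204e+09 Bq/g

3.4204e+09


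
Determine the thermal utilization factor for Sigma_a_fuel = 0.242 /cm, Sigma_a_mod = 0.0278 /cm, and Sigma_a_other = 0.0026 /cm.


f = Sigma_a_fuel / (Sigma_a_fuel + Sigma_a_mod + Sigma_a_other)
f = 0.242 / (0.242 + 0.0278 + 0.0026)
f = 0.88840

0.88840


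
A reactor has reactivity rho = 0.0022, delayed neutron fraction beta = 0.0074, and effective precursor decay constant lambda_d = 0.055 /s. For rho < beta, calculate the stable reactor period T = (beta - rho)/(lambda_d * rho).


T = (beta - rho) / (lambda_d * rho)
T = (0.0074 - 0.0022) / (0.055 * 0.0022)
T = 42.975 s

42.975


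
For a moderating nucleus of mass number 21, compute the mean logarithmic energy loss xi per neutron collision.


xi = 1 + (A-1)^2/(2A) * ln((A-1)/(A+1))
xi = 1 + (21-1)^2/(2*21) * ln((21-1)/(21 +1))
xi = 0.092284

0.092284


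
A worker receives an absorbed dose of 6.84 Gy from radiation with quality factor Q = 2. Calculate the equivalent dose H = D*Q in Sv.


H = D * Q
H = 6.84 * 2
H = 13.680 Sv

13.680


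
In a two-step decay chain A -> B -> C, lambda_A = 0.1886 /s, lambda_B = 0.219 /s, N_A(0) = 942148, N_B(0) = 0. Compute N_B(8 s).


N_B(t) = lambda_A * N_A0 / (lambda_B - lambda_A) * [exp(-lambda_A*t) - exp(-lambda_B*t)]
exp(-0.1886*8) = 0.2211752; exp(-0.219*8) = 0.1734267
N_B = 0.1886 * 942148 / (0.219 - 0.1886) * (0.2211752 - 0.1734267)
N_B = 279092

279092


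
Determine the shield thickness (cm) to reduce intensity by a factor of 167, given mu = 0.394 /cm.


x = ln(factor) / mu
x = ln(167) / 0.394
x = 12.990 cm

12.990


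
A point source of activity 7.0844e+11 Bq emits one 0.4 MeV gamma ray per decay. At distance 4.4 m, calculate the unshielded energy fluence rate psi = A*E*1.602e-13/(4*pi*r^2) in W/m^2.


psi = A * E * 1.602e-13 / (4*pi*r^2)
psi = 7.0844e+11 * 0.4 * 1.602e-13 / (4*pi*4.4^2)
psi = 1.8660e-04 W/m^2

1.8660e-04


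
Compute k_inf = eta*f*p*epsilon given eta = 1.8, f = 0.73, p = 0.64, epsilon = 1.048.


k_inf = eta * f * p * epsilon
k_inf = 1.8 * 0.73 * 0.64 * 1.048
k_inf = 0.88133

0.88133


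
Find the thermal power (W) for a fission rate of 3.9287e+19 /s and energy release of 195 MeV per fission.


P = fission_rate * E_MeV * 1.602e-13
P = 3.9287e+19 * 195 * 1.602e-13
P = 1.2273e+09 W

1.2273e+09


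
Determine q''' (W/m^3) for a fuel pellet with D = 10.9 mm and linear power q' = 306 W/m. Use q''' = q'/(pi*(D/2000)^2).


r = D / 2 / 1000 = 10.9 / 2 / 1000 = 0.00545 m
q''' = q' / (pi * r^2)
q''' = 306 / (pi * 0.00545^2)
q''' = 3.2793e+06 W/m^3

3.2793e+06


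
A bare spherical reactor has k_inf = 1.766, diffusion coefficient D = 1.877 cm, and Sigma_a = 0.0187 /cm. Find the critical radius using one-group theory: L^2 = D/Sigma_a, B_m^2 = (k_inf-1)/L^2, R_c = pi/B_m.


L^2 = D / Sigma_a = 1.877 / 0.0187 = 100.3743 cm^2
B_m^2 = (k_inf - 1) / L^2 = (1.766 - 1) / 100.3743 = 0.007631436 /cm^2
For a bare sphere: B_g = pi/R, so R_c = pi / sqrt(B_m^2)
R_c = pi / sqrt(0.007631436) = 35.962 cm

35.962


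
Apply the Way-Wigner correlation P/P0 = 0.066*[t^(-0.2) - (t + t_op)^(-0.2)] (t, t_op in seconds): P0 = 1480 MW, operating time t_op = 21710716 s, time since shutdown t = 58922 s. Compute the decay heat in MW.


P/P0 = 0.066 * [t^(-0.2) - (t + t_op)^(-0.2)]
P/P0 = 0.066 * [58922^(-0.2) - (58922 + 21710716)^(-0.2)]
P/P0 = 0.066 * [0.1111590 - 0.03407452] = 0.005087576
P = 1480 * 0.005087576 = 7.5296 MW

7.5296


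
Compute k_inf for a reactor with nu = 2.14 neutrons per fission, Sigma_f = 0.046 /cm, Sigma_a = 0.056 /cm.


k_inf = nu * Sigma_f / Sigma_a
k_inf = 2.14 * 0.046 / 0.056
k_inf = 1.7579

1.7579


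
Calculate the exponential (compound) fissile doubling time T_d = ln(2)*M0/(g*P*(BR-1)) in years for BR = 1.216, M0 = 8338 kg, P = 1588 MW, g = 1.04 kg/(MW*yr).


Breeding gain G = BR - 1 = 1.216 - 1 = 0.216
Fissile production rate = g * P * G = 1.04 * 1588 * 0.216 = 356.72832 kg/yr
T_d = ln(2) * M0 / (g * P * G)
T_d = ln(2) * 8338 / 356.72832 = 16.201 yr

16.201


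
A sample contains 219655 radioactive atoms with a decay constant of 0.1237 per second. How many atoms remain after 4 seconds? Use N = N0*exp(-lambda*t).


N = N0 * exp(-lambda * t)
N = 219655 * exp(-0.1237 * 4)
N = 133922

133922


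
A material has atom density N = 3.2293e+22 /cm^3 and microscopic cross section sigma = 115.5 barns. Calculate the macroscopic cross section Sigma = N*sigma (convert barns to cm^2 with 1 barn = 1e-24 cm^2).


Sigma = N * sigma_barns * 1e-24
Sigma = 3.2293e+22 * 115.5 * 1e-24
Sigma = 3.7298 /cm

3.7298


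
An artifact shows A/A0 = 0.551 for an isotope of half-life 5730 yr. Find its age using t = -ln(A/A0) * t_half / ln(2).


lambda = ln(2) / t_half = ln(2) / 5730 = 1.209681e-04 /yr
t = -ln(A/A0) / lambda
t = -ln(0.551) / 1.209681e-04
t = 4927.1 yr

4927.1


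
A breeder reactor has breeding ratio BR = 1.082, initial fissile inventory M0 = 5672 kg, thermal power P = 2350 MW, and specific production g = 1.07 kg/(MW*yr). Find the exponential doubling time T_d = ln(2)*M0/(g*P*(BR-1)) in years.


Breeding gain G = BR - 1 = 1.082 - 1 = 0.082
Fissile production rate = g * P * G = 1.07 * 2350 * 0.082 = 206.189 kg/yr
T_d = ln(2) * M0 / (g * P * G)
T_d = ln(2) * 5672 / 206.189 = 19.068 yr

19.068


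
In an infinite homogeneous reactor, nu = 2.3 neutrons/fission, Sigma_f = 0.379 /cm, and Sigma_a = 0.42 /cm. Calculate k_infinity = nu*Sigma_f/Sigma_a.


k_inf = nu * Sigma_f / Sigma_a
k_inf = 2.3 * 0.379 / 0.42
k_inf = 2.0755

2.0755


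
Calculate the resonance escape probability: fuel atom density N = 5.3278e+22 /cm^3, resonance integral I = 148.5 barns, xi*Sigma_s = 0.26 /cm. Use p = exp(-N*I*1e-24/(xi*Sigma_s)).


p = exp(-N * I * 1e-24 / (xi*Sigma_s))
p = exp(-5.3278e+22 * 148.5 * 1e-24 / 0.26)
p = 6.0876e-14

6.0876e-14


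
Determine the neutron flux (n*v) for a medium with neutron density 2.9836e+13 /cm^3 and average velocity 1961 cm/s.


phi = n * v
phi = 2.9836e+13 * 1961
phi = 5.8508e+16 /cm^2/s

5.8508e+16


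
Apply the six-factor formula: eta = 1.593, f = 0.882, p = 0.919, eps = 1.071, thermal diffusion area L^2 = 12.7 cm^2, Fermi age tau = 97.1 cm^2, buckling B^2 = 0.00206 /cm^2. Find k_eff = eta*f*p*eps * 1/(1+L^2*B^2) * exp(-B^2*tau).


k_inf = eta*f*p*eps = 1.593*0.882*0.919*1.071 = 1.382895
P_TNL = 1/(1 + L^2*B^2) = 1/(1 + 12.7*0.00206) = 0.9745050
P_FNL = exp(-B^2*tau) = exp(-0.00206*97.1) = 0.8187095
k_eff = k_inf * P_TNL * P_FNL = 1.382895 * 0.9745050 * 0.8187095
k_eff = 1.1033

1.1033


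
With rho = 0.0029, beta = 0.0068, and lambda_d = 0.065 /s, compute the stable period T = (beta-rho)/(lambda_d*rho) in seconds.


T = (beta - rho) / (lambda_d * rho)
T = (0.0068 - 0.0029) / (0.065 * 0.0029)
T = 20.690 s

20.690


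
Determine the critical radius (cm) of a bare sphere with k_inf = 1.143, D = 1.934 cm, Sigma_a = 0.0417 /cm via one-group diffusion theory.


L^2 = D / Sigma_a = 1.934 / 0.0417 = 46.37890 cm^2
B_m^2 = (k_inf - 1) / L^2 = (1.143 - 1) / 46.37890 = 0.003083299 /cm^2
For a bare sphere: B_g = pi/R, so R_c = pi / sqrt(B_m^2)
R_c = pi / sqrt(0.003083299) = 56.577 cm

56.577


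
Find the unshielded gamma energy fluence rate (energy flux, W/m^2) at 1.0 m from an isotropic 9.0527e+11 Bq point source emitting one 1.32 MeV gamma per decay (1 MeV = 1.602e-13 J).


psi = A * E * 1.602e-13 / (4*pi*r^2)
psi = 9.0527e+11 * 1.32 * 1.602e-13 / (4*pi*1.0^2)
psi = 0.015234 W/m^2

0.015234


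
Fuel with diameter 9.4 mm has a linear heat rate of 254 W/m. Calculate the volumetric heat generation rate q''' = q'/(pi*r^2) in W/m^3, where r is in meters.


r = D / 2 / 1000 = 9.4 / 2 / 1000 = 0.0047 m
q''' = q' / (pi * r^2)
q''' = 254 / (pi * 0.0047^2)
q''' = 3.6601e+06 W/m^3

3.6601e+06


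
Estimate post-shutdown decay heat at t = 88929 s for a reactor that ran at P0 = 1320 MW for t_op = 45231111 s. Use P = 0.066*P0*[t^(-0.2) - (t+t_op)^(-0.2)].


P/P0 = 0.066 * [t^(-0.2) - (t + t_op)^(-0.2)]
P/P0 = 0.066 * [88929^(-0.2) - (88929 + 45231111)^(-0.2)]
P/P0 = 0.066 * [0.1023744 - 0.02942673] = 0.004814546
P = 1320 * 0.004814546 = 6.3552 MW

6.3552


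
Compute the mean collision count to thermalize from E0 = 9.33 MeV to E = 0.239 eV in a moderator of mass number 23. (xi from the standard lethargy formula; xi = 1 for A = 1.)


xi = 1 + (A-1)^2/(2A)*ln((A-1)/(A+1)) = 0.08448899 (for A = 23)
n = ln(E0/E) / xi
n = ln(9.33e6 / 0.239) / 0.08448899
n = ln(3.903766e+07) / 0.08448899 = 206.89

206.89


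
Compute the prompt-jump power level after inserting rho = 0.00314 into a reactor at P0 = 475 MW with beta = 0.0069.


P1/P0 = beta / (beta - rho)
P1/P0 = 0.0069 / (0.0069 - 0.00314) = 1.835106
P1 = 475 * 1.835106 = 871.68 MW

871.68


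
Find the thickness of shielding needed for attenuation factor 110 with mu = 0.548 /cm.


x = ln(factor) / mu
x = ln(110) / 0.548
x = 8.5775 cm

8.5775


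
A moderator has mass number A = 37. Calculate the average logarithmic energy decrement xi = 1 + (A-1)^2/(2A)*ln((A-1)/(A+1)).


xi = 1 + (A-1)^2/(2A) * ln((A-1)/(A+1))
xi = 1 + (37-1)^2/(2*37) * ln((37-1)/(37 +1))
xi = 0.053093

0.053093


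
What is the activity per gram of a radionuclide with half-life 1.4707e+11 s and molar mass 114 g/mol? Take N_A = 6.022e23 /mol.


lambda = ln(2) / t_half = ln(2) / 1.4707e+11 = 4.713043e-12 /s
SA = lambda * N_A / M
SA = 4.713043e-12 * 6.022e23 / 114
SA = 2.4896e+10 Bq/g

2.4896e+10


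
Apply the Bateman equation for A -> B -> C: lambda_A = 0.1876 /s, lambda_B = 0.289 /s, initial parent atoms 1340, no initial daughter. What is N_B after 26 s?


N_B(t) = lambda_A * N_A0 / (lambda_B - lambda_A) * [exp(-lambda_A*t) - exp(-lambda_B*t)]
exp(-0.1876*26) = 0.007615269; exp(-0.289*26) = 5.453951e-04
N_B = 0.1876 * 1340 / (0.289 - 0.1876) * (0.007615269 - 5.453951e-04)
N_B = 17.527

17.527


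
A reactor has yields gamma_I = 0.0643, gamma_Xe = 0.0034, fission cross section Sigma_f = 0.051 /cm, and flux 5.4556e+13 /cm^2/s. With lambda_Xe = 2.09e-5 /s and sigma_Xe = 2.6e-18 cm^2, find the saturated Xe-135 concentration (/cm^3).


Xe_eq = (gamma_I + gamma_Xe) * Sigma_f * phi / (lambda_Xe + sigma_Xe * phi)
Numerator = (0.0643 + 0.0034) * 0.051 * 5.4556e+13 = 1.883655e+11
Denominator = 2.09e-5 + 2.6e-18 * 5.4556e+13 = 1.627456e-04
Xe_eq = 1.883655e+11 / 1.627456e-04 = 1.1574e+15 /cm^3

1.1574e+15


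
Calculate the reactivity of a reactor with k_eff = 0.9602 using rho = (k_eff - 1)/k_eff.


rho = (k_eff - 1) / k_eff
rho = (0.9602 - 1) / 0.9602
rho = -0.041450

-0.041450


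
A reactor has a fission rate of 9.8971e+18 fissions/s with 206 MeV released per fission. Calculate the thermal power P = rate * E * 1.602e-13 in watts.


P = fission_rate * E_MeV * 1.602e-13
P = 9.8971e+18 * 206 * 1.602e-13
P = 3.2662e+08 W

3.2662e+08
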